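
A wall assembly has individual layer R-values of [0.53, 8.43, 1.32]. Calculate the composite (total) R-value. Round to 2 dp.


R_total = 0.53 + 8.43 + 1.32 = 10.28

10.28


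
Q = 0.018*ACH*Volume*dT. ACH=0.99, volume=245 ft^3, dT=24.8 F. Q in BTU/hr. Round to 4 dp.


Q = 0.018 * 0.99 * 245 * 24.8 = 108.2743 BTU/hr

108.2743 BTU/hr


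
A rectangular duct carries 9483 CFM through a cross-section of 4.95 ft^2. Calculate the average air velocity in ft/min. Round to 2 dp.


V = 9483 / 4.95 = 1915.76 ft/min

1915.76 ft/min


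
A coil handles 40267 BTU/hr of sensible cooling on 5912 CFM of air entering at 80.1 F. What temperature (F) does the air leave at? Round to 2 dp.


dT = 40267/(1.08*5912) = 6.3065
T_leave = 80.1 - 6.3065 = 73.79 F

73.79 F


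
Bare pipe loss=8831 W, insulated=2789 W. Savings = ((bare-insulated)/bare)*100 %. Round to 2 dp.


Savings = ((8831-2789)/8831)*100 = 68.42 %

68.42 %


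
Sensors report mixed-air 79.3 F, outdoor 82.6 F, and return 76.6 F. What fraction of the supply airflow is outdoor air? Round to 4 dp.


frac = (79.3 - 76.6) / (82.6 - 76.6) = 0.4500

0.4500


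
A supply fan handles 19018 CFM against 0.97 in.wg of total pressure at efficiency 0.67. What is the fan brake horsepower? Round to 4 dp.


BHP = 19018 * 0.97 / (6356 * 0.67) = 4.3319 hp

4.3319 hp


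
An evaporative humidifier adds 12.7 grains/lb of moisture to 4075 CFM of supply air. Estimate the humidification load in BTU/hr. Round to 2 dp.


Q = 0.68 * 4075 * 12.7 = 35191.70 BTU/hr

35191.70 BTU/hr


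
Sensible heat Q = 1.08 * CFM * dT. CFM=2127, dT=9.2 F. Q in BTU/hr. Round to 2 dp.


Q = 1.08 * 2127 * 9.2 = 21133.87 BTU/hr

21133.87 BTU/hr


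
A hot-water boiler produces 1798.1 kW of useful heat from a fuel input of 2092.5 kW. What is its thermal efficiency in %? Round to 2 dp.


eta = (1798.1/2092.5)*100 = 85.93 %

85.93 %


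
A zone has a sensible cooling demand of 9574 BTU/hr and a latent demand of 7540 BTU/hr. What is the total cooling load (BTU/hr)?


Qt = 9574 + 7540 = 17114 BTU/hr

17114 BTU/hr


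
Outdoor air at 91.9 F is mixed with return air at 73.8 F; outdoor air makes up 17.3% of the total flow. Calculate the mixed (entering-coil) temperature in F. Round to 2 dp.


T_mix = 73.8 + (17.3/100)*(91.9-73.8) = 76.93 F

76.93 F


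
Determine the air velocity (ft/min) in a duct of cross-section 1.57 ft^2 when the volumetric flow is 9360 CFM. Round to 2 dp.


V = 9360 / 1.57 = 5961.78 ft/min

5961.78 ft/min


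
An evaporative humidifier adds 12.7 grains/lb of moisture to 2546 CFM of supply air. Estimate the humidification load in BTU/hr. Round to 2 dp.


Q = 0.68 * 2546 * 12.7 = 21987.26 BTU/hr

21987.26 BTU/hr


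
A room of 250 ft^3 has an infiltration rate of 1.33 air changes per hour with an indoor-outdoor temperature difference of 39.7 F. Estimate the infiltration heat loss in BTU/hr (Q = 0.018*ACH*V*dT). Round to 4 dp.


Q = 0.018 * 1.33 * 250 * 39.7 = 237.6045 BTU/hr

237.6045 BTU/hr


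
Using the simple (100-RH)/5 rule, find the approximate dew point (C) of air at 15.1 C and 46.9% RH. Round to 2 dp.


Td = 15.1 - (100-46.9)/5 = 4.48 C

4.48 C


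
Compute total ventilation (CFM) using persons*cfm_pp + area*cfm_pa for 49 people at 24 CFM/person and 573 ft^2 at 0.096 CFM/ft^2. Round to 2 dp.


Total = 49*24 + 573*0.096 = 1231.01 CFM

1231.01 CFM


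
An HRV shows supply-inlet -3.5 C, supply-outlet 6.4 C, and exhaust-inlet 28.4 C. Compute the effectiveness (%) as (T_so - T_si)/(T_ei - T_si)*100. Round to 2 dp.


eff = (6.4-(-3.5))/(28.4-(-3.5))*100 = 31.03 %

31.03 %


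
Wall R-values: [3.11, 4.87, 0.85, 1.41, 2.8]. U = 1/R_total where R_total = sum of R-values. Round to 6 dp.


R_total = 3.11 + 4.87 + 0.85 + 1.41 + 2.8 = 13.04
U = 1/13.04 = 0.076687

0.076687


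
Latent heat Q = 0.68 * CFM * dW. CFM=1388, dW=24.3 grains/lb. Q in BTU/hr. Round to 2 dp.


Q = 0.68 * 1388 * 24.3 = 22935.31 BTU/hr

22935.31 BTU/hr


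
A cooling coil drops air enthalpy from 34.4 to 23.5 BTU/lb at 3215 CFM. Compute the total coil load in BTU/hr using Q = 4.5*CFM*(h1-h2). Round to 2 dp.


Q = 4.5 * 3215 * (34.4 - 23.5) = 157695.75 BTU/hr

157695.75 BTU/hr


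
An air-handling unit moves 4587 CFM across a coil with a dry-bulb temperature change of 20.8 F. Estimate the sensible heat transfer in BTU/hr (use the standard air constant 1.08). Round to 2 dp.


Q = 1.08 * 4587 * 20.8 = 103042.37 BTU/hr

103042.37 BTU/hr


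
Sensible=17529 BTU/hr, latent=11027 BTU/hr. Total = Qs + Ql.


Qt = 17529 + 11027 = 28556 BTU/hr

28556 BTU/hr


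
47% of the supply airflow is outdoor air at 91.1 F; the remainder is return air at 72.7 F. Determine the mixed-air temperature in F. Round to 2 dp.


T_mix = 0.47*91.1 + 0.53*72.7 = 81.35 F

81.35 F


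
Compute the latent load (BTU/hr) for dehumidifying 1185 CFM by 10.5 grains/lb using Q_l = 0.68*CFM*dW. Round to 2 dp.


Q = 0.68 * 1185 * 10.5 = 8460.90 BTU/hr

8460.90 BTU/hr


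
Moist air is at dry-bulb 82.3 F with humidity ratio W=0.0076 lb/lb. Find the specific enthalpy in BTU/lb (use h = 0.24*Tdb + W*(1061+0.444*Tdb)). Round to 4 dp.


h = 0.24*82.3 + 0.0076*(1061+0.444*82.3) = 28.0933 BTU/lb

28.0933 BTU/lb


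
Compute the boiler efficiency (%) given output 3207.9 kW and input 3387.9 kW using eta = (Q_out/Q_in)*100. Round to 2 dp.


eta = (3207.9/3387.9)*100 = 94.69 %

94.69 %


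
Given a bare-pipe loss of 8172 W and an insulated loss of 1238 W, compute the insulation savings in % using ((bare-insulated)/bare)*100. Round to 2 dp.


Savings = ((8172-1238)/8172)*100 = 84.85 %

84.85 %


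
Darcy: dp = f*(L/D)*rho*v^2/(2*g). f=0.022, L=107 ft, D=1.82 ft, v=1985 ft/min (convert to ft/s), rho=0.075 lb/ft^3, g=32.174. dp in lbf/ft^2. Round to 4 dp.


v_fps = 1985/60 = 33.0833 ft/s
dp = 0.022*(107/1.82)*0.075*33.0833^2/(2*32.174) = 1.6500 lbf/ft^2

1.6500 lbf/ft^2


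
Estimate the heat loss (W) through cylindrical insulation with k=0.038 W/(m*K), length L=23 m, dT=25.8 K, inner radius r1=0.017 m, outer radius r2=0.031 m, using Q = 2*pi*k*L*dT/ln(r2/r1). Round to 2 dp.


Q = 2*pi*0.038*23*25.8/ln(0.031/0.017) = 235.83 W

235.83 W


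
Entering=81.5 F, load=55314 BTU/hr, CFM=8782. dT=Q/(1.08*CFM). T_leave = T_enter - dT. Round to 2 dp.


dT = 55314/(1.08*8782) = 5.8320
T_leave = 81.5 - 5.8320 = 75.67 F

75.67 F


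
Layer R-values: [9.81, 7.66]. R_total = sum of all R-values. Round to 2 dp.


R_total = 9.81 + 7.66 = 17.47

17.47


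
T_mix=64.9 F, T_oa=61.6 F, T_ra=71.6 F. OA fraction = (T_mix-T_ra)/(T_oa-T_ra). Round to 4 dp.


frac = (64.9 - 71.6) / (61.6 - 71.6) = 0.6700

0.6700


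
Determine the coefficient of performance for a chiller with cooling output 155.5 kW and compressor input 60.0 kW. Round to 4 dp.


COP = 155.5 / 60.0 = 2.5917

2.5917


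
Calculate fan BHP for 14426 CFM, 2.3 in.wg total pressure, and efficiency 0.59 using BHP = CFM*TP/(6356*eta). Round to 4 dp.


BHP = 14426 * 2.3 / (6356 * 0.59) = 8.8479 hp

8.8479 hp


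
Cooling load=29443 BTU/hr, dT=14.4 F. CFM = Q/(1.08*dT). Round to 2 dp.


CFM = 29443 / (1.08 * 14.4) = 1893.20

1893.20 CFM


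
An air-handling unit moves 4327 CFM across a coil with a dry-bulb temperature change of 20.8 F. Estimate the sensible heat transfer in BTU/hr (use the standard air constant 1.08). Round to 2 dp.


Q = 1.08 * 4327 * 20.8 = 97201.73 BTU/hr

97201.73 BTU/hr


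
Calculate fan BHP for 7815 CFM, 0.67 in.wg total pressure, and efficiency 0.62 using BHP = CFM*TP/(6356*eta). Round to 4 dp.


BHP = 7815 * 0.67 / (6356 * 0.62) = 1.3287 hp

1.3287 hp


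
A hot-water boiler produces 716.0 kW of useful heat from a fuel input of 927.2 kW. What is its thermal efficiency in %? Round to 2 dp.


eta = (716.0/927.2)*100 = 77.22 %

77.22 %


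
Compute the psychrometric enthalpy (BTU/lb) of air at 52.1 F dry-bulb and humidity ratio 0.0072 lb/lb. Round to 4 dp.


h = 0.24*52.1 + 0.0072*(1061+0.444*52.1) = 20.3098 BTU/lb

20.3098 BTU/lb


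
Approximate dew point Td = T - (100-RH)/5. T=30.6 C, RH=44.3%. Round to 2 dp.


Td = 30.6 - (100-44.3)/5 = 19.46 C

19.46 C


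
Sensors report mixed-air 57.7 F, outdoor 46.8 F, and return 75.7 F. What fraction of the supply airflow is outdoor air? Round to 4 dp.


frac = (57.7 - 75.7) / (46.8 - 75.7) = 0.6228

0.6228


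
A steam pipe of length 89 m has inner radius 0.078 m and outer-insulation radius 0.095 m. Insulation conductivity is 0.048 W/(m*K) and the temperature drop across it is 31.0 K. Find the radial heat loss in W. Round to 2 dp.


Q = 2*pi*0.048*89*31.0/ln(0.095/0.078) = 4220.23 W

4220.23 W


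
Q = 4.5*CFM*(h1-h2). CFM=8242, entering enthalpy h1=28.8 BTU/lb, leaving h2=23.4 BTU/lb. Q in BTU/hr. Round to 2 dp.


Q = 4.5 * 8242 * (28.8 - 23.4) = 200280.60 BTU/hr

200280.60 BTU/hr


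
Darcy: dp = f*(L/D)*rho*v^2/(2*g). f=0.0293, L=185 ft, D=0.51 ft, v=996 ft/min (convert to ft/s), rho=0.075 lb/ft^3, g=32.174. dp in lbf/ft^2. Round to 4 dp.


v_fps = 996/60 = 16.6 ft/s
dp = 0.0293*(185/0.51)*0.075*16.6^2/(2*32.174) = 3.4136 lbf/ft^2

3.4136 lbf/ft^2


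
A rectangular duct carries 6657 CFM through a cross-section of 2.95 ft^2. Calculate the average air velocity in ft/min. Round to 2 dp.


V = 6657 / 2.95 = 2256.61 ft/min

2256.61 ft/min


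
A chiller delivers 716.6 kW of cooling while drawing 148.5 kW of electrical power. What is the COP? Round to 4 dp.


COP = 716.6 / 148.5 = 4.8256

4.8256


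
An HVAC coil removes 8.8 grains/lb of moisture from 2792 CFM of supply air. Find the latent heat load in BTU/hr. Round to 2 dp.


Q = 0.68 * 2792 * 8.8 = 16707.33 BTU/hr

16707.33 BTU/hr


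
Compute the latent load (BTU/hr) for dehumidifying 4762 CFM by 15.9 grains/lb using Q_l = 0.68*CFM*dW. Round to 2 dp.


Q = 0.68 * 4762 * 15.9 = 51486.74 BTU/hr

51486.74 BTU/hr


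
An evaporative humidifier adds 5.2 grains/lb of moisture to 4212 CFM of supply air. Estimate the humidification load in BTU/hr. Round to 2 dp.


Q = 0.68 * 4212 * 5.2 = 14893.63 BTU/hr

14893.63 BTU/hr


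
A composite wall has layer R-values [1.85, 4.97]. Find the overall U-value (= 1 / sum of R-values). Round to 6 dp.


R_total = 1.85 + 4.97 = 6.82
U = 1/6.82 = 0.146628

0.146628


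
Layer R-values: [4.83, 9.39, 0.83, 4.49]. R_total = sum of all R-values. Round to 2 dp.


R_total = 4.83 + 9.39 + 0.83 + 4.49 = 19.54

19.54


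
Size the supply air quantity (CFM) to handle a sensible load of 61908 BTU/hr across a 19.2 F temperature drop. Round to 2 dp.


CFM = 61908 / (1.08 * 19.2) = 2985.53

2985.53 CFM


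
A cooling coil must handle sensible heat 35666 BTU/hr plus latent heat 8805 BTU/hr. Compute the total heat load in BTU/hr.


Qt = 35666 + 8805 = 44471 BTU/hr

44471 BTU/hr


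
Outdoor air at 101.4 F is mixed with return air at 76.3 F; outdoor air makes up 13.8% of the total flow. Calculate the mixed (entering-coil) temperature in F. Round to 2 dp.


T_mix = 76.3 + (13.8/100)*(101.4-76.3) = 79.76 F

79.76 F


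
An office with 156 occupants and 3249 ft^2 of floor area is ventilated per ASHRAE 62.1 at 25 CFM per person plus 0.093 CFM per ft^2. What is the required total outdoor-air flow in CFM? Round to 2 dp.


Total = 156*25 + 3249*0.093 = 4202.16 CFM

4202.16 CFM


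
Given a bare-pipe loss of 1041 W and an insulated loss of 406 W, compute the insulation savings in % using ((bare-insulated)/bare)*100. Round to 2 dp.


Savings = ((1041-406)/1041)*100 = 61.00 %

61.00 %


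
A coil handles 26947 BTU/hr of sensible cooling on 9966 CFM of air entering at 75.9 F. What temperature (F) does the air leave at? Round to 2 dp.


dT = 26947/(1.08*9966) = 2.5036
T_leave = 75.9 - 2.5036 = 73.40 F

73.40 F


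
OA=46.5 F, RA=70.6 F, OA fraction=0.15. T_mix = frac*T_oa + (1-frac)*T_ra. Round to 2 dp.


T_mix = 0.15*46.5 + 0.85*70.6 = 66.99 F

66.99 F


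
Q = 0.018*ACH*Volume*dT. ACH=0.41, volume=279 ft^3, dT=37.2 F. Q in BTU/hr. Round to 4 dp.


Q = 0.018 * 0.41 * 279 * 37.2 = 76.5955 BTU/hr

76.5955 BTU/hr


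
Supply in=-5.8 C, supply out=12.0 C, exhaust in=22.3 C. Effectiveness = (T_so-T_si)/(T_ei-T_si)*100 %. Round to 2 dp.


eff = (12.0-(-5.8))/(22.3-(-5.8))*100 = 63.35 %

63.35 %


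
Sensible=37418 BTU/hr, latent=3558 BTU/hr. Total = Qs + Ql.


Qt = 37418 + 3558 = 40976 BTU/hr

40976 BTU/hr


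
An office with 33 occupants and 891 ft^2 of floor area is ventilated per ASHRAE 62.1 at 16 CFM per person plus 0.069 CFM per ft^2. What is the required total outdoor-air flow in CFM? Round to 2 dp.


Total = 33*16 + 891*0.069 = 589.48 CFM

589.48 CFM


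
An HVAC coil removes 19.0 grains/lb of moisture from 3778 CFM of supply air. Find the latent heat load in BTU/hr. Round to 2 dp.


Q = 0.68 * 3778 * 19.0 = 48811.76 BTU/hr

48811.76 BTU/hr


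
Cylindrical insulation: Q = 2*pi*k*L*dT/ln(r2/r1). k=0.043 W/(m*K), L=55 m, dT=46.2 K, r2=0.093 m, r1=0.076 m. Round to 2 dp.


Q = 2*pi*0.043*55*46.2/ln(0.093/0.076) = 3400.87 W

3400.87 W


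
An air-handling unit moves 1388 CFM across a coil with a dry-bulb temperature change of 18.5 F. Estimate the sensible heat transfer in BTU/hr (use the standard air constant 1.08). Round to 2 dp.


Q = 1.08 * 1388 * 18.5 = 27732.24 BTU/hr

27732.24 BTU/hr


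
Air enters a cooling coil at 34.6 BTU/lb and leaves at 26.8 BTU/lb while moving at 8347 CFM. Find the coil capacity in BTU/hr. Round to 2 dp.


Q = 4.5 * 8347 * (34.6 - 26.8) = 292979.70 BTU/hr

292979.70 BTU/hr


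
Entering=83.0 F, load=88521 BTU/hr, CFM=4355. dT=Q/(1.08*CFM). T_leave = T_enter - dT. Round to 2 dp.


dT = 88521/(1.08*4355) = 18.8206
T_leave = 83.0 - 18.8206 = 64.18 F

64.18 F


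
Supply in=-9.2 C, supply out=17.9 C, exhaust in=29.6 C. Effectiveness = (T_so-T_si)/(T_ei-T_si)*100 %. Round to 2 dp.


eff = (17.9-(-9.2))/(29.6-(-9.2))*100 = 69.85 %

69.85 %


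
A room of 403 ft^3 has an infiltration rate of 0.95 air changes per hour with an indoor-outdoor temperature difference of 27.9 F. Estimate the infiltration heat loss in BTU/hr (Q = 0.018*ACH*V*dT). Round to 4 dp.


Q = 0.018 * 0.95 * 403 * 27.9 = 192.2673 BTU/hr

192.2673 BTU/hr


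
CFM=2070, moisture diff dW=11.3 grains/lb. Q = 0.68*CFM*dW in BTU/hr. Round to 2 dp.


Q = 0.68 * 2070 * 11.3 = 15905.88 BTU/hr

15905.88 BTU/hr


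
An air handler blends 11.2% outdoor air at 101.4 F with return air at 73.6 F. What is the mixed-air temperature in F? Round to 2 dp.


T_mix = 73.6 + (11.2/100)*(101.4-73.6) = 76.71 F

76.71 F


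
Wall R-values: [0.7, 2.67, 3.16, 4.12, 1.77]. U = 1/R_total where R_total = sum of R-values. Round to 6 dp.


R_total = 0.7 + 2.67 + 3.16 + 4.12 + 1.77 = 12.42
U = 1/12.42 = 0.080515

0.080515


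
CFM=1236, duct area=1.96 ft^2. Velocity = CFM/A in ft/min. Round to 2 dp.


V = 1236 / 1.96 = 630.61 ft/min

630.61 ft/min


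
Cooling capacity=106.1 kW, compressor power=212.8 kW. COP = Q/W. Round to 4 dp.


COP = 106.1 / 212.8 = 0.4986

0.4986


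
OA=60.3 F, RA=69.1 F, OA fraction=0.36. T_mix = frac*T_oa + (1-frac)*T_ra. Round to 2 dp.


T_mix = 0.36*60.3 + 0.64*69.1 = 65.93 F

65.93 F


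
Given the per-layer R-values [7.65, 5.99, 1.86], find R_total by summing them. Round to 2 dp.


R_total = 7.65 + 5.99 + 1.86 = 15.50

15.50


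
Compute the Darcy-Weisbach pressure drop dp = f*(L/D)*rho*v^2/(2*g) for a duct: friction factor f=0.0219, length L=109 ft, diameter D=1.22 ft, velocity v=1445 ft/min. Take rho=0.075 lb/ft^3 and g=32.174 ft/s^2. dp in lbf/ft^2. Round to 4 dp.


v_fps = 1445/60 = 24.0833 ft/s
dp = 0.0219*(109/1.22)*0.075*24.0833^2/(2*32.174) = 1.3227 lbf/ft^2

1.3227 lbf/ft^2


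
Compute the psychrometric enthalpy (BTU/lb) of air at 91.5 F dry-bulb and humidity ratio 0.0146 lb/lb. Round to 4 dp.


h = 0.24*91.5 + 0.0146*(1061+0.444*91.5) = 38.0437 BTU/lb

38.0437 BTU/lb


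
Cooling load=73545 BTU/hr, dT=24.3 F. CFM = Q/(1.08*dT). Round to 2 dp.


CFM = 73545 / (1.08 * 24.3) = 2802.35

2802.35 CFM


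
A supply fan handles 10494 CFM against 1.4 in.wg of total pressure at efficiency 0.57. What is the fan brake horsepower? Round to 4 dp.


BHP = 10494 * 1.4 / (6356 * 0.57) = 4.0552 hp

4.0552 hp


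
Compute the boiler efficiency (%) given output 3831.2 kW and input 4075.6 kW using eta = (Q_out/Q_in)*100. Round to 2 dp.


eta = (3831.2/4075.6)*100 = 94.00 %

94.00 %


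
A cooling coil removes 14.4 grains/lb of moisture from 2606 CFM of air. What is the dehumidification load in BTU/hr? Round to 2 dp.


Q = 0.68 * 2606 * 14.4 = 25517.95 BTU/hr

25517.95 BTU/hr


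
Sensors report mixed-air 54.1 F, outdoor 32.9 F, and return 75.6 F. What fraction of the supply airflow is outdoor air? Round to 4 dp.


frac = (54.1 - 75.6) / (32.9 - 75.6) = 0.5035

0.5035


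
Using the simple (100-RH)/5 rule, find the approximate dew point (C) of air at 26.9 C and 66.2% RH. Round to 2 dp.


Td = 26.9 - (100-66.2)/5 = 20.14 C

20.14 C


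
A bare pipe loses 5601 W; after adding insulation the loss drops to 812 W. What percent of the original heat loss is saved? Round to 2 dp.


Savings = ((5601-812)/5601)*100 = 85.50 %

85.50 %


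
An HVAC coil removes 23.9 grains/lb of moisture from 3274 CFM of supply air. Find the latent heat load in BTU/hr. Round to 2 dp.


Q = 0.68 * 3274 * 23.9 = 53209.05 BTU/hr

53209.05 BTU/hr


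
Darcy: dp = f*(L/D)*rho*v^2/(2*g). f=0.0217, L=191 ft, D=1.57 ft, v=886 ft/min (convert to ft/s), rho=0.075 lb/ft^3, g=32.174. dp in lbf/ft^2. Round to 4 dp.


v_fps = 886/60 = 14.7667 ft/s
dp = 0.0217*(191/1.57)*0.075*14.7667^2/(2*32.174) = 0.6709 lbf/ft^2

0.6709 lbf/ft^2


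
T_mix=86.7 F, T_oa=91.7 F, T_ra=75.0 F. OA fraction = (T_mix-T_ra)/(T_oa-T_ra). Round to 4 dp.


frac = (86.7 - 75.0) / (91.7 - 75.0) = 0.7006

0.7006


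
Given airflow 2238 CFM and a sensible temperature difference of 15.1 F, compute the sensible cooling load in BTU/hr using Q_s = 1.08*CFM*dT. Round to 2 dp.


Q = 1.08 * 2238 * 15.1 = 36497.30 BTU/hr

36497.30 BTU/hr


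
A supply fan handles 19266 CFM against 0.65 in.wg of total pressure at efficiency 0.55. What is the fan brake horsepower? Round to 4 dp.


BHP = 19266 * 0.65 / (6356 * 0.55) = 3.5823 hp

3.5823 hp


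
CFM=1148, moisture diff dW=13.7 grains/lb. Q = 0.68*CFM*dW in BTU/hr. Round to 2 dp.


Q = 0.68 * 1148 * 13.7 = 10694.77 BTU/hr

10694.77 BTU/hr


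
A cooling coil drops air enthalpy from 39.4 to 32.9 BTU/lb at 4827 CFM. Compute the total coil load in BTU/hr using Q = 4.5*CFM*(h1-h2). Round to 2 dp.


Q = 4.5 * 4827 * (39.4 - 32.9) = 141189.75 BTU/hr

141189.75 BTU/hr


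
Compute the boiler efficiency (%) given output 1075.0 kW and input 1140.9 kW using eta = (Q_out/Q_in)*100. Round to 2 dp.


eta = (1075.0/1140.9)*100 = 94.22 %

94.22 %


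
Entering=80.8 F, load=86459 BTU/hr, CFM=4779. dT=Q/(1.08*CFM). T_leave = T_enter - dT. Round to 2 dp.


dT = 86459/(1.08*4779) = 16.7513
T_leave = 80.8 - 16.7513 = 64.05 F

64.05 F


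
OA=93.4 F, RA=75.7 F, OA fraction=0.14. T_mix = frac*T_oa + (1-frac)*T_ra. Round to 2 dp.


T_mix = 0.14*93.4 + 0.86*75.7 = 78.18 F

78.18 F


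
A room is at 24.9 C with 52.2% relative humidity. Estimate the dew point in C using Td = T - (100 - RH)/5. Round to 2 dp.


Td = 24.9 - (100-52.2)/5 = 15.34 C

15.34 C


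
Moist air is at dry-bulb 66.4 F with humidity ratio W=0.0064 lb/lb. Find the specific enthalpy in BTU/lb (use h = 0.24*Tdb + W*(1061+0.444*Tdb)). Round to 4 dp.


h = 0.24*66.4 + 0.0064*(1061+0.444*66.4) = 22.9151 BTU/lb

22.9151 BTU/lb


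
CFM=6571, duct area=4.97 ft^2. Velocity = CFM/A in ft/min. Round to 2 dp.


V = 6571 / 4.97 = 1322.13 ft/min

1322.13 ft/min


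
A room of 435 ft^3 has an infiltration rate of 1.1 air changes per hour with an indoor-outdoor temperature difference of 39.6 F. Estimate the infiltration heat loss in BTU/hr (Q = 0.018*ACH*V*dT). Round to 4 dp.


Q = 0.018 * 1.1 * 435 * 39.6 = 341.0748 BTU/hr

341.0748 BTU/hr


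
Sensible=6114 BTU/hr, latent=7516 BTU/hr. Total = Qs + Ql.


Qt = 6114 + 7516 = 13630 BTU/hr

13630 BTU/hr


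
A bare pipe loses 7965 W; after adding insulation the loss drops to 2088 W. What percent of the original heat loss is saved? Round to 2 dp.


Savings = ((7965-2088)/7965)*100 = 73.79 %

73.79 %


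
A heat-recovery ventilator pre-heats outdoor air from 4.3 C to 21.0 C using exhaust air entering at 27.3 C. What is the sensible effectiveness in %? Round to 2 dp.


eff = (21.0-4.3)/(27.3-4.3)*100 = 72.61 %

72.61 %


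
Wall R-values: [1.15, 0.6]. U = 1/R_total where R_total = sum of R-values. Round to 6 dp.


R_total = 1.15 + 0.6 = 1.75
U = 1/1.75 = 0.571429

0.571429


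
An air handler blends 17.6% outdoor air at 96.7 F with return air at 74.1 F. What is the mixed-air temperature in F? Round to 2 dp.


T_mix = 74.1 + (17.6/100)*(96.7-74.1) = 78.08 F

78.08 F


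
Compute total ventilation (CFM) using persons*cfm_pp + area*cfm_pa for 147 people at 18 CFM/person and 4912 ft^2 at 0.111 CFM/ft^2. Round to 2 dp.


Total = 147*18 + 4912*0.111 = 3191.23 CFM

3191.23 CFM


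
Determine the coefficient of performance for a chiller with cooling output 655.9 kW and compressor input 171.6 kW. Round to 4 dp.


COP = 655.9 / 171.6 = 3.8223

3.8223


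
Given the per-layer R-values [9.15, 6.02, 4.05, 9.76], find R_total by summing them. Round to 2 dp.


R_total = 9.15 + 6.02 + 4.05 + 9.76 = 28.98

28.98


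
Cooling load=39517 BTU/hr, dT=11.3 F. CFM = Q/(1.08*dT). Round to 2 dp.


CFM = 39517 / (1.08 * 11.3) = 3238.04

3238.04 CFM


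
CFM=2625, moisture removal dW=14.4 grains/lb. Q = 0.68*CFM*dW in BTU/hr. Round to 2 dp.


Q = 0.68 * 2625 * 14.4 = 25704.00 BTU/hr

25704.00 BTU/hr


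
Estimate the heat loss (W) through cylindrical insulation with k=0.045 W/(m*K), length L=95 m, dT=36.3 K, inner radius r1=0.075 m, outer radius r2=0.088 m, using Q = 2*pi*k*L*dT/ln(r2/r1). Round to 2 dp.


Q = 2*pi*0.045*95*36.3/ln(0.088/0.075) = 6099.77 W

6099.77 W


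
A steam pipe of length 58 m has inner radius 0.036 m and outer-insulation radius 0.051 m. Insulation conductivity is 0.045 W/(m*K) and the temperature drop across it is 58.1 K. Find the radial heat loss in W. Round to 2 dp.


Q = 2*pi*0.045*58*58.1/ln(0.051/0.036) = 2735.49 W

2735.49 W


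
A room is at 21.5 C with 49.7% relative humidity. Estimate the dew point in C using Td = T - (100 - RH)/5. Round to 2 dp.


Td = 21.5 - (100-49.7)/5 = 11.44 C

11.44 C


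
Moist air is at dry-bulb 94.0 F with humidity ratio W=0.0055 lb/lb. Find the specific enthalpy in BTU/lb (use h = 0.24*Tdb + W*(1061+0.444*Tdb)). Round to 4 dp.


h = 0.24*94.0 + 0.0055*(1061+0.444*94.0) = 28.6250 BTU/lb

28.6250 BTU/lb


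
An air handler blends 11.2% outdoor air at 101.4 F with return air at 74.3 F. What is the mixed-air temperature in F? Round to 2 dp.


T_mix = 74.3 + (11.2/100)*(101.4-74.3) = 77.34 F

77.34 F


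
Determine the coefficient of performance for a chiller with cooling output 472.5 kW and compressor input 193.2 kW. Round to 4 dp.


COP = 472.5 / 193.2 = 2.4457

2.4457


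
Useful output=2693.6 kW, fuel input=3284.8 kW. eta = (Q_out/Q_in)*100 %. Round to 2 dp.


eta = (2693.6/3284.8)*100 = 82.00 %

82.00 %


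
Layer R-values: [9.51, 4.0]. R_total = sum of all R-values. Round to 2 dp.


R_total = 9.51 + 4.0 = 13.51

13.51


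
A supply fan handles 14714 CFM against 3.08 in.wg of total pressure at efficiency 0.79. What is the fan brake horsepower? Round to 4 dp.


BHP = 14714 * 3.08 / (6356 * 0.79) = 9.0255 hp

9.0255 hp


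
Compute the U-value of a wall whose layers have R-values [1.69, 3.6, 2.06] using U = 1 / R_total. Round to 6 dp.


R_total = 1.69 + 3.6 + 2.06 = 7.35
U = 1/7.35 = 0.136054

0.136054


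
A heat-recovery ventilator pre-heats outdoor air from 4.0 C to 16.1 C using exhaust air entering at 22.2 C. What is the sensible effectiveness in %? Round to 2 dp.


eff = (16.1-4.0)/(22.2-4.0)*100 = 66.48 %

66.48 %


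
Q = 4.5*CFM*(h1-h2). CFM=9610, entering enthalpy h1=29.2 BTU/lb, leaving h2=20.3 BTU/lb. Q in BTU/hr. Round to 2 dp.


Q = 4.5 * 9610 * (29.2 - 20.3) = 384880.50 BTU/hr

384880.50 BTU/hr


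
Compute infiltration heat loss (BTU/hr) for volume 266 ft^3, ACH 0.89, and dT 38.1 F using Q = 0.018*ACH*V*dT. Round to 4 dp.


Q = 0.018 * 0.89 * 266 * 38.1 = 162.3563 BTU/hr

162.3563 BTU/hr


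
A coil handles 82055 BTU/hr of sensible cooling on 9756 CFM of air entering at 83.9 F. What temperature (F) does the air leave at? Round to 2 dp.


dT = 82055/(1.08*9756) = 7.7877
T_leave = 83.9 - 7.7877 = 76.11 F

76.11 F


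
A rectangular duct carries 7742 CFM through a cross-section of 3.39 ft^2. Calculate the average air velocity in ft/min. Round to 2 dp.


V = 7742 / 3.39 = 2283.78 ft/min

2283.78 ft/min


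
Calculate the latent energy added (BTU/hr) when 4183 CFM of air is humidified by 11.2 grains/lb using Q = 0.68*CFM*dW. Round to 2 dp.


Q = 0.68 * 4183 * 11.2 = 31857.73 BTU/hr

31857.73 BTU/hr


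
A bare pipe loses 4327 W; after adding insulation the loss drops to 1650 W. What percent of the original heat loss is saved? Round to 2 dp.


Savings = ((4327-1650)/4327)*100 = 61.87 %

61.87 %


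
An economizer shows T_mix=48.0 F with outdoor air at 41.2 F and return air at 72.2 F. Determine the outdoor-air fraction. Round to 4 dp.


frac = (48.0 - 72.2) / (41.2 - 72.2) = 0.7806

0.7806


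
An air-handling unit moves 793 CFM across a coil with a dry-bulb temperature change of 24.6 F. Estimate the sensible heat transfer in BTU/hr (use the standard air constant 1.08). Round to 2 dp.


Q = 1.08 * 793 * 24.6 = 21068.42 BTU/hr

21068.42 BTU/hr


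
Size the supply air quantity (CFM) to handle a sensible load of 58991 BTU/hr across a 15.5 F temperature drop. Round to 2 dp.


CFM = 58991 / (1.08 * 15.5) = 3523.95

3523.95 CFM


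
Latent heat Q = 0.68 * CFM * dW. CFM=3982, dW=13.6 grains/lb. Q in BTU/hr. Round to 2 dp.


Q = 0.68 * 3982 * 13.6 = 36825.54 BTU/hr

36825.54 BTU/hr


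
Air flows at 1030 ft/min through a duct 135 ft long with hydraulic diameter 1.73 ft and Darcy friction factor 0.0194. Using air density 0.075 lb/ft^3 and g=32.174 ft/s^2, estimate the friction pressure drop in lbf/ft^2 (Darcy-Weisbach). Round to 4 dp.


v_fps = 1030/60 = 17.1667 ft/s
dp = 0.0194*(135/1.73)*0.075*17.1667^2/(2*32.174) = 0.5200 lbf/ft^2

0.5200 lbf/ft^2


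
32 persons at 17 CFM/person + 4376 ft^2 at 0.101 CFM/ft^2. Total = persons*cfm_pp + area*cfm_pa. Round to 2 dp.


Total = 32*17 + 4376*0.101 = 985.98 CFM

985.98 CFM


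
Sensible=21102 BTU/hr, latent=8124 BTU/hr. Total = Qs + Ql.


Qt = 21102 + 8124 = 29226 BTU/hr

29226 BTU/hr


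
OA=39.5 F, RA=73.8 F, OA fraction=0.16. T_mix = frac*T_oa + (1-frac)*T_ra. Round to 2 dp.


T_mix = 0.16*39.5 + 0.84*73.8 = 68.31 F

68.31 F


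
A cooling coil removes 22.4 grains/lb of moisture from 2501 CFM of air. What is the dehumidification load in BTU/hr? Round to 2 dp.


Q = 0.68 * 2501 * 22.4 = 38095.23 BTU/hr

38095.23 BTU/hr


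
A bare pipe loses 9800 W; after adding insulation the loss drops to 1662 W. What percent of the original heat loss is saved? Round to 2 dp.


Savings = ((9800-1662)/9800)*100 = 83.04 %

83.04 %


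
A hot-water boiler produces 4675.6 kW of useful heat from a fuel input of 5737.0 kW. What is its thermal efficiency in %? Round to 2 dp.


eta = (4675.6/5737.0)*100 = 81.50 %

81.50 %


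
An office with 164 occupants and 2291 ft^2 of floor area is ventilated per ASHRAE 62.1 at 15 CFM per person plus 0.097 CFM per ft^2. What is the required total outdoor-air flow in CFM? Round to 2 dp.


Total = 164*15 + 2291*0.097 = 2682.23 CFM

2682.23 CFM


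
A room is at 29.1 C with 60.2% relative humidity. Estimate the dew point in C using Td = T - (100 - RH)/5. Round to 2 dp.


Td = 29.1 - (100-60.2)/5 = 21.14 C

21.14 C


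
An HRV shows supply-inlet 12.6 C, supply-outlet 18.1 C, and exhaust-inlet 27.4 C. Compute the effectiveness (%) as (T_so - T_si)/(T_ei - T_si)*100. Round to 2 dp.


eff = (18.1-12.6)/(27.4-12.6)*100 = 37.16 %

37.16 %


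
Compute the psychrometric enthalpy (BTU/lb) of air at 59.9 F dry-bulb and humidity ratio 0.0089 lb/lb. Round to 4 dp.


h = 0.24*59.9 + 0.0089*(1061+0.444*59.9) = 24.0556 BTU/lb

24.0556 BTU/lb


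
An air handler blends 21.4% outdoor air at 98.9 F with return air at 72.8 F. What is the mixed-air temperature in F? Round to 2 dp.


T_mix = 72.8 + (21.4/100)*(98.9-72.8) = 78.39 F

78.39 F


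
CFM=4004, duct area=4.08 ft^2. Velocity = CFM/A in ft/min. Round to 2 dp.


V = 4004 / 4.08 = 981.37 ft/min

981.37 ft/min


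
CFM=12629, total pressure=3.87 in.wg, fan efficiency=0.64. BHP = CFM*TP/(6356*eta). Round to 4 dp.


BHP = 12629 * 3.87 / (6356 * 0.64) = 12.0148 hp

12.0148 hp


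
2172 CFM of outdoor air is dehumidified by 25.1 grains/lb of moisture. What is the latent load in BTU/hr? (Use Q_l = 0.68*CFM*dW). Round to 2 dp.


Q = 0.68 * 2172 * 25.1 = 37071.70 BTU/hr

37071.70 BTU/hr


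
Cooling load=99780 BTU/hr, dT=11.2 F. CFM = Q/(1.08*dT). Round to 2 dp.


CFM = 99780 / (1.08 * 11.2) = 8249.01

8249.01 CFM


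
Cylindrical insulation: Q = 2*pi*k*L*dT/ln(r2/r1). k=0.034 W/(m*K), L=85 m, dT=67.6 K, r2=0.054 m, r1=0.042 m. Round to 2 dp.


Q = 2*pi*0.034*85*67.6/ln(0.054/0.042) = 4884.35 W

4884.35 W


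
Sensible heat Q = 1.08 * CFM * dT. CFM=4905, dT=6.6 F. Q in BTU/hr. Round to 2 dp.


Q = 1.08 * 4905 * 6.6 = 34962.84 BTU/hr

34962.84 BTU/hr


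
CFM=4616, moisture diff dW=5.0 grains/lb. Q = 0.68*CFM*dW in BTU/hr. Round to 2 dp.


Q = 0.68 * 4616 * 5.0 = 15694.40 BTU/hr

15694.40 BTU/hr


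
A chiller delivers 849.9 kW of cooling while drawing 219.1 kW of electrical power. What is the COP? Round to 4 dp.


COP = 849.9 / 219.1 = 3.8791

3.8791


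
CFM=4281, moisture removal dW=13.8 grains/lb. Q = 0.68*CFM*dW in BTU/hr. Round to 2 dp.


Q = 0.68 * 4281 * 13.8 = 40172.90 BTU/hr

40172.90 BTU/hr


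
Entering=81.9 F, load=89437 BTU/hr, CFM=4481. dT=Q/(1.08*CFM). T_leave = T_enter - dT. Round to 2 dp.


dT = 89437/(1.08*4481) = 18.4807
T_leave = 81.9 - 18.4807 = 63.42 F

63.42 F


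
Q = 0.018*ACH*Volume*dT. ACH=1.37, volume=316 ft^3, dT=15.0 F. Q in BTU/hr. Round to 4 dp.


Q = 0.018 * 1.37 * 316 * 15.0 = 116.8884 BTU/hr

116.8884 BTU/hr


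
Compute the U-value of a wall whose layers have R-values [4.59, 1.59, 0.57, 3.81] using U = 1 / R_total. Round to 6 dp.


R_total = 4.59 + 1.59 + 0.57 + 3.81 = 10.56
U = 1/10.56 = 0.094697

0.094697


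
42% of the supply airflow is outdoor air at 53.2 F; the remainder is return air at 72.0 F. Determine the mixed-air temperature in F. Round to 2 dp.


T_mix = 0.42*53.2 + 0.58*72.0 = 64.10 F

64.10 F


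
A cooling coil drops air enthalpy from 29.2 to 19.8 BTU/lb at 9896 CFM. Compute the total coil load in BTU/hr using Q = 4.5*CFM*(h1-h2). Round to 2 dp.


Q = 4.5 * 9896 * (29.2 - 19.8) = 418600.80 BTU/hr

418600.80 BTU/hr


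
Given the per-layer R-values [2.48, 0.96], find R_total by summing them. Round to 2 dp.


R_total = 2.48 + 0.96 = 3.44

3.44


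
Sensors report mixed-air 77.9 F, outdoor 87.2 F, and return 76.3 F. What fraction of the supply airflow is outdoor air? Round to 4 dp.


frac = (77.9 - 76.3) / (87.2 - 76.3) = 0.1468

0.1468


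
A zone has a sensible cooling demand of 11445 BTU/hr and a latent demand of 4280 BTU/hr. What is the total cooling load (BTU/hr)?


Qt = 11445 + 4280 = 15725 BTU/hr

15725 BTU/hr


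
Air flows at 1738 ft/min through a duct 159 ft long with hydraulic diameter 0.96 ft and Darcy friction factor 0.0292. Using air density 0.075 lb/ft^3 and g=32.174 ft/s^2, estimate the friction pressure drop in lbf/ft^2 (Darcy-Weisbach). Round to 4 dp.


v_fps = 1738/60 = 28.9667 ft/s
dp = 0.0292*(159/0.96)*0.075*28.9667^2/(2*32.174) = 4.7297 lbf/ft^2

4.7297 lbf/ft^2


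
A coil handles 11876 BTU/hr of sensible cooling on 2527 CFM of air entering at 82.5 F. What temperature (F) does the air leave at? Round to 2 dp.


dT = 11876/(1.08*2527) = 4.3515
T_leave = 82.5 - 4.3515 = 78.15 F

78.15 F


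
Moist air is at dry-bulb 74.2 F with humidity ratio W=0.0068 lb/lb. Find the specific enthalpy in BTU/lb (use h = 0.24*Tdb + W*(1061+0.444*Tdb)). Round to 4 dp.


h = 0.24*74.2 + 0.0068*(1061+0.444*74.2) = 25.2468 BTU/lb

25.2468 BTU/lb


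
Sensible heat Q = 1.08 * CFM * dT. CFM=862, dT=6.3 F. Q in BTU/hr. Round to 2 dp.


Q = 1.08 * 862 * 6.3 = 5865.05 BTU/hr

5865.05 BTU/hr


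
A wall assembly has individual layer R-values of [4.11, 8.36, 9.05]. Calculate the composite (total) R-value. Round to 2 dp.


R_total = 4.11 + 8.36 + 9.05 = 21.52

21.52


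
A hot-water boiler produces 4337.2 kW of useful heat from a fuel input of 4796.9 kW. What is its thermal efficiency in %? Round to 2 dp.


eta = (4337.2/4796.9)*100 = 90.42 %

90.42 %


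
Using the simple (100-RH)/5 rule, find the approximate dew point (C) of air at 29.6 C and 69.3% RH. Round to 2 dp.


Td = 29.6 - (100-69.3)/5 = 23.46 C

23.46 C


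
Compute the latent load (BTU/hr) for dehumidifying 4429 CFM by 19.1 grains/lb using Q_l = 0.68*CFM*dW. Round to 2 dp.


Q = 0.68 * 4429 * 19.1 = 57523.85 BTU/hr

57523.85 BTU/hr


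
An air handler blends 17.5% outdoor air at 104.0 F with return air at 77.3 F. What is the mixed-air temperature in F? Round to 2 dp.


T_mix = 77.3 + (17.5/100)*(104.0-77.3) = 81.97 F

81.97 F


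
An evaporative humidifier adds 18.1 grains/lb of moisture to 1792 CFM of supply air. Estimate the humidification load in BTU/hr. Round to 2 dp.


Q = 0.68 * 1792 * 18.1 = 22055.94 BTU/hr

22055.94 BTU/hr


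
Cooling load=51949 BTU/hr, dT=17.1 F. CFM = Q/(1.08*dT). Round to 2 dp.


CFM = 51949 / (1.08 * 17.1) = 2812.92

2812.92 CFM


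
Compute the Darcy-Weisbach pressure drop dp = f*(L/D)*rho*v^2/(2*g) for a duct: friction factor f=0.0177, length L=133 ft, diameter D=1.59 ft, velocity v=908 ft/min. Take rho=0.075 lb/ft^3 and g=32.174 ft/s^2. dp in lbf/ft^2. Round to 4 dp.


v_fps = 908/60 = 15.1333 ft/s
dp = 0.0177*(133/1.59)*0.075*15.1333^2/(2*32.174) = 0.3952 lbf/ft^2

0.3952 lbf/ft^2


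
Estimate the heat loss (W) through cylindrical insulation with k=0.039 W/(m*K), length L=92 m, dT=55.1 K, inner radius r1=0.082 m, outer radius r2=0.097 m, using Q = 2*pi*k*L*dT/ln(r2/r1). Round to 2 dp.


Q = 2*pi*0.039*92*55.1/ln(0.097/0.082) = 7394.28 W

7394.28 W


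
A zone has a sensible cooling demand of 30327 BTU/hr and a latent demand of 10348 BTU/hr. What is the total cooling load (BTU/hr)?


Qt = 30327 + 10348 = 40675 BTU/hr

40675 BTU/hr


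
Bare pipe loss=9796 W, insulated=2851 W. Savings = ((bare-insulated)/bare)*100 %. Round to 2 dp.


Savings = ((9796-2851)/9796)*100 = 70.90 %

70.90 %


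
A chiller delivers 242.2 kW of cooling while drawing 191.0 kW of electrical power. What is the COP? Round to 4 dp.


COP = 242.2 / 191.0 = 1.2681

1.2681


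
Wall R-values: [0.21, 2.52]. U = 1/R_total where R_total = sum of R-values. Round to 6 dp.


R_total = 0.21 + 2.52 = 2.73
U = 1/2.73 = 0.366300

0.366300


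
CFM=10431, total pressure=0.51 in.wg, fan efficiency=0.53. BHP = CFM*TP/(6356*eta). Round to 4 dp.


BHP = 10431 * 0.51 / (6356 * 0.53) = 1.5792 hp

1.5792 hp


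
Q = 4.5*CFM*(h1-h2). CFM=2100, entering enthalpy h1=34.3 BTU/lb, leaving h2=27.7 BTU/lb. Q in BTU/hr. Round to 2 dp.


Q = 4.5 * 2100 * (34.3 - 27.7) = 62370.00 BTU/hr

62370.00 BTU/hr


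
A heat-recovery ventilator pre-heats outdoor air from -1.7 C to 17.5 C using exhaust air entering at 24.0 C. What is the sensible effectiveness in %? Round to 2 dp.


eff = (17.5-(-1.7))/(24.0-(-1.7))*100 = 74.71 %

74.71 %


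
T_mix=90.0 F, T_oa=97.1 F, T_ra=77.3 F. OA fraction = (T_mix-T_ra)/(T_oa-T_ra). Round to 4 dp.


frac = (90.0 - 77.3) / (97.1 - 77.3) = 0.6414

0.6414


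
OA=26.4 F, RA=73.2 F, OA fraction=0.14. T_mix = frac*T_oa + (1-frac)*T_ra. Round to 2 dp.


T_mix = 0.14*26.4 + 0.86*73.2 = 66.65 F

66.65 F


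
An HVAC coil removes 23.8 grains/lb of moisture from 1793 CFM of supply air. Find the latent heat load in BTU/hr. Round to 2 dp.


Q = 0.68 * 1793 * 23.8 = 29017.91 BTU/hr

29017.91 BTU/hr


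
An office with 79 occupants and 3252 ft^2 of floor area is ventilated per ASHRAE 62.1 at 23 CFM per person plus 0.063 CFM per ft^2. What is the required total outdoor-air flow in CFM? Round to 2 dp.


Total = 79*23 + 3252*0.063 = 2021.88 CFM

2021.88 CFM


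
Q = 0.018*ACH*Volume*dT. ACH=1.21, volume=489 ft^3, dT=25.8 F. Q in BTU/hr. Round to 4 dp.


Q = 0.018 * 1.21 * 489 * 25.8 = 274.7808 BTU/hr

274.7808 BTU/hr


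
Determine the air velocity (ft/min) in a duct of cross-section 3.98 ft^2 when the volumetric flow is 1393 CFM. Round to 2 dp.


V = 1393 / 3.98 = 350.00 ft/min

350.00 ft/min


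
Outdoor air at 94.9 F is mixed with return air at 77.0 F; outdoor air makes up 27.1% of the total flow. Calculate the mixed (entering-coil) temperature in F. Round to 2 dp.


T_mix = 77.0 + (27.1/100)*(94.9-77.0) = 81.85 F

81.85 F


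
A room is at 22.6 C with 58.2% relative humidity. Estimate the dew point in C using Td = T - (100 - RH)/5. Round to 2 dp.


Td = 22.6 - (100-58.2)/5 = 14.24 C

14.24 C


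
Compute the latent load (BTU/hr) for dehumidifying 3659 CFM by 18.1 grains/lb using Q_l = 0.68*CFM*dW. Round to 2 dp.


Q = 0.68 * 3659 * 18.1 = 45034.97 BTU/hr

45034.97 BTU/hr


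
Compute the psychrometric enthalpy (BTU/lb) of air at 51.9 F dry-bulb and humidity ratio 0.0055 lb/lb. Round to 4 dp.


h = 0.24*51.9 + 0.0055*(1061+0.444*51.9) = 18.4182 BTU/lb

18.4182 BTU/lb


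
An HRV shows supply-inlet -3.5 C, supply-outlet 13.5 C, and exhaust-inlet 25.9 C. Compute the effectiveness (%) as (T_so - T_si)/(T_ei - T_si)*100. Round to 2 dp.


eff = (13.5-(-3.5))/(25.9-(-3.5))*100 = 57.82 %

57.82 %


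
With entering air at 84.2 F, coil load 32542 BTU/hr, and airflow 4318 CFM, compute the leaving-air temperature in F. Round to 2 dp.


dT = 32542/(1.08*4318) = 6.9781
T_leave = 84.2 - 6.9781 = 77.22 F

77.22 F


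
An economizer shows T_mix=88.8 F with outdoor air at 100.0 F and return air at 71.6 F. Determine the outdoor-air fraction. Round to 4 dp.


frac = (88.8 - 71.6) / (100.0 - 71.6) = 0.6056

0.6056


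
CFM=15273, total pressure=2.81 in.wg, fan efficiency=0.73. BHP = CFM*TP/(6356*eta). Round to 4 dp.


BHP = 15273 * 2.81 / (6356 * 0.73) = 9.2496 hp

9.2496 hp


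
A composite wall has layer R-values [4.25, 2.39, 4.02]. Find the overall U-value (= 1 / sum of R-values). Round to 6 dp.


R_total = 4.25 + 2.39 + 4.02 = 10.66
U = 1/10.66 = 0.093809

0.093809


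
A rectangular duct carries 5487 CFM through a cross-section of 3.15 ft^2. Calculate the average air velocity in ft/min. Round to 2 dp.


V = 5487 / 3.15 = 1741.90 ft/min

1741.90 ft/min


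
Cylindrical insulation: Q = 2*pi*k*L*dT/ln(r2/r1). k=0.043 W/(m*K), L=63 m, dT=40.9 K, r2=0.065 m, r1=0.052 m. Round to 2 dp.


Q = 2*pi*0.043*63*40.9/ln(0.065/0.052) = 3119.81 W

3119.81 W


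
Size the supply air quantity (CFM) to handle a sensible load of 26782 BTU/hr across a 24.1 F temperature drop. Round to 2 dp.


CFM = 26782 / (1.08 * 24.1) = 1028.97

1028.97 CFM
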